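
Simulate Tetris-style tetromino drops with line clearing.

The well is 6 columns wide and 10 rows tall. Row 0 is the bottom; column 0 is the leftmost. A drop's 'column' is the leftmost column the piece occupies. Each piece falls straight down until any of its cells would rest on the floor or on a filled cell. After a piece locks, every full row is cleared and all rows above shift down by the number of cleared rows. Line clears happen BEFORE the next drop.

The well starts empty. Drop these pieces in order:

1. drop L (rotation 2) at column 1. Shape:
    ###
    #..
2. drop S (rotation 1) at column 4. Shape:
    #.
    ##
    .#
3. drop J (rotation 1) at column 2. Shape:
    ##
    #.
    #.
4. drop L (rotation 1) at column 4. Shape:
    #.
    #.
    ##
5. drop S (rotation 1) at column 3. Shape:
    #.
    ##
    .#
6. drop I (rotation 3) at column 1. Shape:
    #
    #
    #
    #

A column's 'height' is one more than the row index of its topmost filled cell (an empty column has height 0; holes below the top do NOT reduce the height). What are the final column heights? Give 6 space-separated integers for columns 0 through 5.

Drop 1: L rot2 at col 1 lands with bottom-row=0; cleared 0 line(s) (total 0); column heights now [0 2 2 2 0 0], max=2
Drop 2: S rot1 at col 4 lands with bottom-row=0; cleared 0 line(s) (total 0); column heights now [0 2 2 2 3 2], max=3
Drop 3: J rot1 at col 2 lands with bottom-row=2; cleared 0 line(s) (total 0); column heights now [0 2 5 5 3 2], max=5
Drop 4: L rot1 at col 4 lands with bottom-row=3; cleared 0 line(s) (total 0); column heights now [0 2 5 5 6 4], max=6
Drop 5: S rot1 at col 3 lands with bottom-row=6; cleared 0 line(s) (total 0); column heights now [0 2 5 9 8 4], max=9
Drop 6: I rot3 at col 1 lands with bottom-row=2; cleared 0 line(s) (total 0); column heights now [0 6 5 9 8 4], max=9

Answer: 0 6 5 9 8 4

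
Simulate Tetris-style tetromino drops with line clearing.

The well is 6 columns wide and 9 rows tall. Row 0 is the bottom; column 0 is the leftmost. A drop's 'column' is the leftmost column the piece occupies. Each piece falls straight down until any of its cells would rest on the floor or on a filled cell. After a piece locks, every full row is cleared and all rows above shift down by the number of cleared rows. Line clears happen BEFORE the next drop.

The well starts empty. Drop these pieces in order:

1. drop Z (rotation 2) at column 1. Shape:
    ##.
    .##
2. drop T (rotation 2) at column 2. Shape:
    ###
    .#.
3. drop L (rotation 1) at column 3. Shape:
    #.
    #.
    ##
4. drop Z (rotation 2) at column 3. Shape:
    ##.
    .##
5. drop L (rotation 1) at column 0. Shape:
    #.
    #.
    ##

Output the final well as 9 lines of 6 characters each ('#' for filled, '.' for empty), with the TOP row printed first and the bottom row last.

Answer: ......
......
...##.
...###
#..#..
#..##.
#####.
.###..
..##..

Derivation:
Drop 1: Z rot2 at col 1 lands with bottom-row=0; cleared 0 line(s) (total 0); column heights now [0 2 2 1 0 0], max=2
Drop 2: T rot2 at col 2 lands with bottom-row=1; cleared 0 line(s) (total 0); column heights now [0 2 3 3 3 0], max=3
Drop 3: L rot1 at col 3 lands with bottom-row=3; cleared 0 line(s) (total 0); column heights now [0 2 3 6 4 0], max=6
Drop 4: Z rot2 at col 3 lands with bottom-row=5; cleared 0 line(s) (total 0); column heights now [0 2 3 7 7 6], max=7
Drop 5: L rot1 at col 0 lands with bottom-row=2; cleared 0 line(s) (total 0); column heights now [5 3 3 7 7 6], max=7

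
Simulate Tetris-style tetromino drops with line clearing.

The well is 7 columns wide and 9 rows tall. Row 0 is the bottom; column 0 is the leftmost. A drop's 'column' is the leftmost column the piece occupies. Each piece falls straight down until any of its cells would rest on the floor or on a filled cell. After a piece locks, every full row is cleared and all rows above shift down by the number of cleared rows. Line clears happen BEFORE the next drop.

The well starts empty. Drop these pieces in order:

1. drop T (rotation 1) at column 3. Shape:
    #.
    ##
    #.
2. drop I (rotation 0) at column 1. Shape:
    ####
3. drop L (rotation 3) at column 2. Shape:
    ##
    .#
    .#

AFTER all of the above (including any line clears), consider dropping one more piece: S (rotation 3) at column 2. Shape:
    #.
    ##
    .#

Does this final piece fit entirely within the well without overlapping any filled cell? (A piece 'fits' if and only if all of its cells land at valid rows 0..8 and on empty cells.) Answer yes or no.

Answer: no

Derivation:
Drop 1: T rot1 at col 3 lands with bottom-row=0; cleared 0 line(s) (total 0); column heights now [0 0 0 3 2 0 0], max=3
Drop 2: I rot0 at col 1 lands with bottom-row=3; cleared 0 line(s) (total 0); column heights now [0 4 4 4 4 0 0], max=4
Drop 3: L rot3 at col 2 lands with bottom-row=4; cleared 0 line(s) (total 0); column heights now [0 4 7 7 4 0 0], max=7
Test piece S rot3 at col 2 (width 2): heights before test = [0 4 7 7 4 0 0]; fits = False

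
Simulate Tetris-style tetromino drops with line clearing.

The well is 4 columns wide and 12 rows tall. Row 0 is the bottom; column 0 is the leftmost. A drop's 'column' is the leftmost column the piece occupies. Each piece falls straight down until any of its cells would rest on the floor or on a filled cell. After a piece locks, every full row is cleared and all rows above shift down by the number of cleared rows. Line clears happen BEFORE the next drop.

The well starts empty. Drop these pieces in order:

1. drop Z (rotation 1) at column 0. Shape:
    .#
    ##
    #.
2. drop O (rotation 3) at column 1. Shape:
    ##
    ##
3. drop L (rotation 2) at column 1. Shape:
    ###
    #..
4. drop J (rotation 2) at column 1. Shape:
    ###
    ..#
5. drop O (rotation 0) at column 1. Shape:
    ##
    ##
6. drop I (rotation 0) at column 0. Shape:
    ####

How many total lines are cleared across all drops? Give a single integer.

Answer: 1

Derivation:
Drop 1: Z rot1 at col 0 lands with bottom-row=0; cleared 0 line(s) (total 0); column heights now [2 3 0 0], max=3
Drop 2: O rot3 at col 1 lands with bottom-row=3; cleared 0 line(s) (total 0); column heights now [2 5 5 0], max=5
Drop 3: L rot2 at col 1 lands with bottom-row=5; cleared 0 line(s) (total 0); column heights now [2 7 7 7], max=7
Drop 4: J rot2 at col 1 lands with bottom-row=7; cleared 0 line(s) (total 0); column heights now [2 9 9 9], max=9
Drop 5: O rot0 at col 1 lands with bottom-row=9; cleared 0 line(s) (total 0); column heights now [2 11 11 9], max=11
Drop 6: I rot0 at col 0 lands with bottom-row=11; cleared 1 line(s) (total 1); column heights now [2 11 11 9], max=11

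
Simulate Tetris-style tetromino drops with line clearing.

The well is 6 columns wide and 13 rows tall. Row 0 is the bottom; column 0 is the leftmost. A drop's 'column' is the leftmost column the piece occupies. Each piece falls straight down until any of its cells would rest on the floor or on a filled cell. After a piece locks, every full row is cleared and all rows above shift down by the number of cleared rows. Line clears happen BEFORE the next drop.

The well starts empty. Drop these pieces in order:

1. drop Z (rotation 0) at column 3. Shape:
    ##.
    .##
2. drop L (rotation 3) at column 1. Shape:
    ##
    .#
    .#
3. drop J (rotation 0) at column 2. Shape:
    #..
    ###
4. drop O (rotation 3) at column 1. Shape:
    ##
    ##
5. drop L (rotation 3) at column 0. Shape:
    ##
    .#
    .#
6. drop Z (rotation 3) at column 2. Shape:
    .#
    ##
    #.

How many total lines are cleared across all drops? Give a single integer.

Drop 1: Z rot0 at col 3 lands with bottom-row=0; cleared 0 line(s) (total 0); column heights now [0 0 0 2 2 1], max=2
Drop 2: L rot3 at col 1 lands with bottom-row=0; cleared 0 line(s) (total 0); column heights now [0 3 3 2 2 1], max=3
Drop 3: J rot0 at col 2 lands with bottom-row=3; cleared 0 line(s) (total 0); column heights now [0 3 5 4 4 1], max=5
Drop 4: O rot3 at col 1 lands with bottom-row=5; cleared 0 line(s) (total 0); column heights now [0 7 7 4 4 1], max=7
Drop 5: L rot3 at col 0 lands with bottom-row=7; cleared 0 line(s) (total 0); column heights now [10 10 7 4 4 1], max=10
Drop 6: Z rot3 at col 2 lands with bottom-row=7; cleared 0 line(s) (total 0); column heights now [10 10 9 10 4 1], max=10

Answer: 0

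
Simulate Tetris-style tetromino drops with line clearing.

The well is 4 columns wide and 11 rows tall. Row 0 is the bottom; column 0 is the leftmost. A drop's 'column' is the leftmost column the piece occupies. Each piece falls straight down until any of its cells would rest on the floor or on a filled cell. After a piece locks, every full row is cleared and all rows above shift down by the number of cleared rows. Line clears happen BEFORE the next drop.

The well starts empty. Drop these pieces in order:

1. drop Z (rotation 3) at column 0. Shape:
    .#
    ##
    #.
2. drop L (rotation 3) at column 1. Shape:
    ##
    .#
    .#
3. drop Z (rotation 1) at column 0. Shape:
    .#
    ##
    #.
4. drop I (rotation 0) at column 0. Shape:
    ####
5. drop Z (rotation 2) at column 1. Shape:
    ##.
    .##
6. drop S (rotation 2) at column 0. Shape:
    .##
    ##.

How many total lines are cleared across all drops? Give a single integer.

Drop 1: Z rot3 at col 0 lands with bottom-row=0; cleared 0 line(s) (total 0); column heights now [2 3 0 0], max=3
Drop 2: L rot3 at col 1 lands with bottom-row=1; cleared 0 line(s) (total 0); column heights now [2 4 4 0], max=4
Drop 3: Z rot1 at col 0 lands with bottom-row=3; cleared 0 line(s) (total 0); column heights now [5 6 4 0], max=6
Drop 4: I rot0 at col 0 lands with bottom-row=6; cleared 1 line(s) (total 1); column heights now [5 6 4 0], max=6
Drop 5: Z rot2 at col 1 lands with bottom-row=5; cleared 0 line(s) (total 1); column heights now [5 7 7 6], max=7
Drop 6: S rot2 at col 0 lands with bottom-row=7; cleared 0 line(s) (total 1); column heights now [8 9 9 6], max=9

Answer: 1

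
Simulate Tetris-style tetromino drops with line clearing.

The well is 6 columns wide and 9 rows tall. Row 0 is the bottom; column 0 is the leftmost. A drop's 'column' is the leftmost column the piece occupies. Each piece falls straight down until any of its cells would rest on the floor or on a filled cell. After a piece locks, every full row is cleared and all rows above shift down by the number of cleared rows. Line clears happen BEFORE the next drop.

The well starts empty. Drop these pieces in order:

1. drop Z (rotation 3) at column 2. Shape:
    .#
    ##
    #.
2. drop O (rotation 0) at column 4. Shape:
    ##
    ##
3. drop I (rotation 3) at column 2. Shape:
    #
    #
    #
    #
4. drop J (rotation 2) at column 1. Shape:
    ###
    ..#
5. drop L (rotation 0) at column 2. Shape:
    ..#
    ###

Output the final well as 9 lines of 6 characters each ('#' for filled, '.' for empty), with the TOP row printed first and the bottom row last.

Drop 1: Z rot3 at col 2 lands with bottom-row=0; cleared 0 line(s) (total 0); column heights now [0 0 2 3 0 0], max=3
Drop 2: O rot0 at col 4 lands with bottom-row=0; cleared 0 line(s) (total 0); column heights now [0 0 2 3 2 2], max=3
Drop 3: I rot3 at col 2 lands with bottom-row=2; cleared 0 line(s) (total 0); column heights now [0 0 6 3 2 2], max=6
Drop 4: J rot2 at col 1 lands with bottom-row=5; cleared 0 line(s) (total 0); column heights now [0 7 7 7 2 2], max=7
Drop 5: L rot0 at col 2 lands with bottom-row=7; cleared 0 line(s) (total 0); column heights now [0 7 8 8 9 2], max=9

Answer: ....#.
..###.
.###..
..##..
..#...
..#...
..##..
..####
..#.##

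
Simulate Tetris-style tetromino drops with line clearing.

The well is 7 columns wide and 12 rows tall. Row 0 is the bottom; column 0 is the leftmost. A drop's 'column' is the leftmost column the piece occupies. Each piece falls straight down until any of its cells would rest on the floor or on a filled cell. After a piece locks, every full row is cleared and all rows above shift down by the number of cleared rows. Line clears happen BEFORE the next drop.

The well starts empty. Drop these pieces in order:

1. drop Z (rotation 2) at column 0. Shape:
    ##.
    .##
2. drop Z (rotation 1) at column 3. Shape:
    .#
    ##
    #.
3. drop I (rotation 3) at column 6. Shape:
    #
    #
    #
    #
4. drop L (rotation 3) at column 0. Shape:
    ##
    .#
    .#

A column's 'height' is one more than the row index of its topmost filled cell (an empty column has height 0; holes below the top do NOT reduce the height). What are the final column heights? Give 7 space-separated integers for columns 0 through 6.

Answer: 5 5 1 2 3 0 4

Derivation:
Drop 1: Z rot2 at col 0 lands with bottom-row=0; cleared 0 line(s) (total 0); column heights now [2 2 1 0 0 0 0], max=2
Drop 2: Z rot1 at col 3 lands with bottom-row=0; cleared 0 line(s) (total 0); column heights now [2 2 1 2 3 0 0], max=3
Drop 3: I rot3 at col 6 lands with bottom-row=0; cleared 0 line(s) (total 0); column heights now [2 2 1 2 3 0 4], max=4
Drop 4: L rot3 at col 0 lands with bottom-row=2; cleared 0 line(s) (total 0); column heights now [5 5 1 2 3 0 4], max=5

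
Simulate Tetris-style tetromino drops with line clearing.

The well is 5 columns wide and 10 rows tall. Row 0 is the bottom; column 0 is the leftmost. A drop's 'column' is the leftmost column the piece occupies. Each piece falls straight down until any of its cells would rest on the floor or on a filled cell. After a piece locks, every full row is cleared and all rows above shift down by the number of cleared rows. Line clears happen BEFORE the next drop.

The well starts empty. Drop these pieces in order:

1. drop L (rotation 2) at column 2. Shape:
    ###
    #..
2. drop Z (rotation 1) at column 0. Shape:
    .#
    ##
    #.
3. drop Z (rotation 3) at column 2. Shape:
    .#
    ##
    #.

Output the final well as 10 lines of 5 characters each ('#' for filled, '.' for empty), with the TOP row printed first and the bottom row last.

Answer: .....
.....
.....
.....
.....
.....
...#.
..##.
.##..
#.#..

Derivation:
Drop 1: L rot2 at col 2 lands with bottom-row=0; cleared 0 line(s) (total 0); column heights now [0 0 2 2 2], max=2
Drop 2: Z rot1 at col 0 lands with bottom-row=0; cleared 1 line(s) (total 1); column heights now [1 2 1 0 0], max=2
Drop 3: Z rot3 at col 2 lands with bottom-row=1; cleared 0 line(s) (total 1); column heights now [1 2 3 4 0], max=4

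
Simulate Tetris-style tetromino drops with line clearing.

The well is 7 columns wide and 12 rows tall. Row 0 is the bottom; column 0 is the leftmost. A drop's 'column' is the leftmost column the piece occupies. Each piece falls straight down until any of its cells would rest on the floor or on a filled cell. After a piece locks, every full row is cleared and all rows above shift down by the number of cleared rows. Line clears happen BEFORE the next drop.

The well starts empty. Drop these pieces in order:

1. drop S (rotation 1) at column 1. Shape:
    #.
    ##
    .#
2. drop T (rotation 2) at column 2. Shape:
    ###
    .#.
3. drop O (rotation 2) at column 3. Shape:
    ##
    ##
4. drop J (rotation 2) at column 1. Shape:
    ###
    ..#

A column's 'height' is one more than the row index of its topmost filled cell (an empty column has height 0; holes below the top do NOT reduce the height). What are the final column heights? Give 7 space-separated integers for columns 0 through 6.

Answer: 0 7 7 7 5 0 0

Derivation:
Drop 1: S rot1 at col 1 lands with bottom-row=0; cleared 0 line(s) (total 0); column heights now [0 3 2 0 0 0 0], max=3
Drop 2: T rot2 at col 2 lands with bottom-row=1; cleared 0 line(s) (total 0); column heights now [0 3 3 3 3 0 0], max=3
Drop 3: O rot2 at col 3 lands with bottom-row=3; cleared 0 line(s) (total 0); column heights now [0 3 3 5 5 0 0], max=5
Drop 4: J rot2 at col 1 lands with bottom-row=5; cleared 0 line(s) (total 0); column heights now [0 7 7 7 5 0 0], max=7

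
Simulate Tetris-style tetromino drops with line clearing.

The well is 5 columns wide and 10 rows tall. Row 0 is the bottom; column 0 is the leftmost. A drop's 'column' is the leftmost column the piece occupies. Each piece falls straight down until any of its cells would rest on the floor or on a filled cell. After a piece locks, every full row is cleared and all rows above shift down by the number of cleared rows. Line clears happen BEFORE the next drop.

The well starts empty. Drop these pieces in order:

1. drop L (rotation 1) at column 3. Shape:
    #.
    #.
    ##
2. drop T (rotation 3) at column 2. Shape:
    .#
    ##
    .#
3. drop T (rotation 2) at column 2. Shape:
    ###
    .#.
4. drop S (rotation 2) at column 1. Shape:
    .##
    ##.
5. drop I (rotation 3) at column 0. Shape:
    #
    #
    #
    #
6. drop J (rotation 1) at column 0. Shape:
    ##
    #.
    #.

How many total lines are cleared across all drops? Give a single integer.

Answer: 0

Derivation:
Drop 1: L rot1 at col 3 lands with bottom-row=0; cleared 0 line(s) (total 0); column heights now [0 0 0 3 1], max=3
Drop 2: T rot3 at col 2 lands with bottom-row=3; cleared 0 line(s) (total 0); column heights now [0 0 5 6 1], max=6
Drop 3: T rot2 at col 2 lands with bottom-row=6; cleared 0 line(s) (total 0); column heights now [0 0 8 8 8], max=8
Drop 4: S rot2 at col 1 lands with bottom-row=8; cleared 0 line(s) (total 0); column heights now [0 9 10 10 8], max=10
Drop 5: I rot3 at col 0 lands with bottom-row=0; cleared 0 line(s) (total 0); column heights now [4 9 10 10 8], max=10
Drop 6: J rot1 at col 0 lands with bottom-row=7; cleared 0 line(s) (total 0); column heights now [10 10 10 10 8], max=10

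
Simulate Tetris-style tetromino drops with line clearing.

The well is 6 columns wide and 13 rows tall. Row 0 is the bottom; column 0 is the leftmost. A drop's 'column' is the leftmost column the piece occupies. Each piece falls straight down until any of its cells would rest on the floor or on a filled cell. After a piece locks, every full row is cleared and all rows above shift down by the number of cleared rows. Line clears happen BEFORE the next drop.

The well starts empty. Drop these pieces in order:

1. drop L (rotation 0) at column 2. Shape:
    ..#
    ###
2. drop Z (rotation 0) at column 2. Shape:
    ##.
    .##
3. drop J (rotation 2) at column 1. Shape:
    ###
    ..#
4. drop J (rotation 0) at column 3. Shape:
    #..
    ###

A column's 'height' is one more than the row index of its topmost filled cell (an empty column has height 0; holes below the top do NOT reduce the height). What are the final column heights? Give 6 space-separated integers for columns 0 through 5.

Answer: 0 6 6 8 7 7

Derivation:
Drop 1: L rot0 at col 2 lands with bottom-row=0; cleared 0 line(s) (total 0); column heights now [0 0 1 1 2 0], max=2
Drop 2: Z rot0 at col 2 lands with bottom-row=2; cleared 0 line(s) (total 0); column heights now [0 0 4 4 3 0], max=4
Drop 3: J rot2 at col 1 lands with bottom-row=4; cleared 0 line(s) (total 0); column heights now [0 6 6 6 3 0], max=6
Drop 4: J rot0 at col 3 lands with bottom-row=6; cleared 0 line(s) (total 0); column heights now [0 6 6 8 7 7], max=8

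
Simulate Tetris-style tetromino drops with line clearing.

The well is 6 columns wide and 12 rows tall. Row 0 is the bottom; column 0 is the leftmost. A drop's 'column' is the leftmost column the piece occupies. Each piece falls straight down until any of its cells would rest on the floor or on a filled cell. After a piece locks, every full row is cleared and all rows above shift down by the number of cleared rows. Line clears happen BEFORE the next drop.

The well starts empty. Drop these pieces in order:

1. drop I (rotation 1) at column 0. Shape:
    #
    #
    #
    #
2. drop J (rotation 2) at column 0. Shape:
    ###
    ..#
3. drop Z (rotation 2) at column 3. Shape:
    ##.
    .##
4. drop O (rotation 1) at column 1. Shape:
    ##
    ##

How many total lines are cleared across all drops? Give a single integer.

Answer: 0

Derivation:
Drop 1: I rot1 at col 0 lands with bottom-row=0; cleared 0 line(s) (total 0); column heights now [4 0 0 0 0 0], max=4
Drop 2: J rot2 at col 0 lands with bottom-row=3; cleared 0 line(s) (total 0); column heights now [5 5 5 0 0 0], max=5
Drop 3: Z rot2 at col 3 lands with bottom-row=0; cleared 0 line(s) (total 0); column heights now [5 5 5 2 2 1], max=5
Drop 4: O rot1 at col 1 lands with bottom-row=5; cleared 0 line(s) (total 0); column heights now [5 7 7 2 2 1], max=7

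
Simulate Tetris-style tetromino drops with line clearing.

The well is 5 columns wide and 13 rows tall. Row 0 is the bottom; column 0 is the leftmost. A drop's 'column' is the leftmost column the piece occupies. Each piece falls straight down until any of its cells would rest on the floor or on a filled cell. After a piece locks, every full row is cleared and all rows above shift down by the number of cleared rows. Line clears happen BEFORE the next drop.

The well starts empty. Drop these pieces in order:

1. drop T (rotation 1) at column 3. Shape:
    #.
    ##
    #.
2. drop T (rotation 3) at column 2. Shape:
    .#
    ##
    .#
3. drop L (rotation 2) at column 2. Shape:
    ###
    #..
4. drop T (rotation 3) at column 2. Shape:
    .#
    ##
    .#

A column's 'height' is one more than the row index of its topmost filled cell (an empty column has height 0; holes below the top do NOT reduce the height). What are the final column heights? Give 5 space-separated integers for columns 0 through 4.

Answer: 0 0 9 10 7

Derivation:
Drop 1: T rot1 at col 3 lands with bottom-row=0; cleared 0 line(s) (total 0); column heights now [0 0 0 3 2], max=3
Drop 2: T rot3 at col 2 lands with bottom-row=3; cleared 0 line(s) (total 0); column heights now [0 0 5 6 2], max=6
Drop 3: L rot2 at col 2 lands with bottom-row=5; cleared 0 line(s) (total 0); column heights now [0 0 7 7 7], max=7
Drop 4: T rot3 at col 2 lands with bottom-row=7; cleared 0 line(s) (total 0); column heights now [0 0 9 10 7], max=10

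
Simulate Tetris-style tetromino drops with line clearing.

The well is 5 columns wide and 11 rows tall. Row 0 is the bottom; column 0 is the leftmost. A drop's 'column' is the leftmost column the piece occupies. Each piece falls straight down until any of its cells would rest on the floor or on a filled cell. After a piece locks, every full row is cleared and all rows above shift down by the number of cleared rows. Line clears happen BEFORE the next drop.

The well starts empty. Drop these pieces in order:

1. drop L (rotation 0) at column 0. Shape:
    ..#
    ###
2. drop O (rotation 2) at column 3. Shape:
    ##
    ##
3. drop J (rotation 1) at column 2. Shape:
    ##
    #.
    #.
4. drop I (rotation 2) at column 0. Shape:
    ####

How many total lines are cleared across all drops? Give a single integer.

Drop 1: L rot0 at col 0 lands with bottom-row=0; cleared 0 line(s) (total 0); column heights now [1 1 2 0 0], max=2
Drop 2: O rot2 at col 3 lands with bottom-row=0; cleared 1 line(s) (total 1); column heights now [0 0 1 1 1], max=1
Drop 3: J rot1 at col 2 lands with bottom-row=1; cleared 0 line(s) (total 1); column heights now [0 0 4 4 1], max=4
Drop 4: I rot2 at col 0 lands with bottom-row=4; cleared 0 line(s) (total 1); column heights now [5 5 5 5 1], max=5

Answer: 1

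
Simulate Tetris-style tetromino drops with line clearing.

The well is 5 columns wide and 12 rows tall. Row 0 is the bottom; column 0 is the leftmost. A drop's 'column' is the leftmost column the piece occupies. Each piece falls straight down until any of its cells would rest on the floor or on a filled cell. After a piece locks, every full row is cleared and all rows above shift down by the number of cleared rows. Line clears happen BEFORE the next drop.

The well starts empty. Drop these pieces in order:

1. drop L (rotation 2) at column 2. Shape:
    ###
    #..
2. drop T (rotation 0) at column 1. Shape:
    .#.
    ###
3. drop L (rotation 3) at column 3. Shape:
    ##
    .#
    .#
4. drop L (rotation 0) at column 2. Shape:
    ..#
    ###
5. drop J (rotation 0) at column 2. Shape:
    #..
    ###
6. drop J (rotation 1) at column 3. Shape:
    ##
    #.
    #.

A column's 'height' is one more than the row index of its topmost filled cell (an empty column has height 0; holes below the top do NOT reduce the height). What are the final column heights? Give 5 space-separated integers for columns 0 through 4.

Answer: 0 3 9 11 11

Derivation:
Drop 1: L rot2 at col 2 lands with bottom-row=0; cleared 0 line(s) (total 0); column heights now [0 0 2 2 2], max=2
Drop 2: T rot0 at col 1 lands with bottom-row=2; cleared 0 line(s) (total 0); column heights now [0 3 4 3 2], max=4
Drop 3: L rot3 at col 3 lands with bottom-row=2; cleared 0 line(s) (total 0); column heights now [0 3 4 5 5], max=5
Drop 4: L rot0 at col 2 lands with bottom-row=5; cleared 0 line(s) (total 0); column heights now [0 3 6 6 7], max=7
Drop 5: J rot0 at col 2 lands with bottom-row=7; cleared 0 line(s) (total 0); column heights now [0 3 9 8 8], max=9
Drop 6: J rot1 at col 3 lands with bottom-row=8; cleared 0 line(s) (total 0); column heights now [0 3 9 11 11], max=11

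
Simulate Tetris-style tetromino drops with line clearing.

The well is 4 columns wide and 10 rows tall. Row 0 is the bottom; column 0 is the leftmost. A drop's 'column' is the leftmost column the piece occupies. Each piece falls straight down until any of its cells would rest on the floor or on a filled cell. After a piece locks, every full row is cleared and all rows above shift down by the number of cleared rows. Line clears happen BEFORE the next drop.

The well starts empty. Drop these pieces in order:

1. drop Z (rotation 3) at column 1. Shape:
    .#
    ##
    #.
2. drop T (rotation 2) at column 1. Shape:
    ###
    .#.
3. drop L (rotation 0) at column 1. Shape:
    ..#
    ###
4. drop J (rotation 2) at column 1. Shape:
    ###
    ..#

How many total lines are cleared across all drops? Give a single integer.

Drop 1: Z rot3 at col 1 lands with bottom-row=0; cleared 0 line(s) (total 0); column heights now [0 2 3 0], max=3
Drop 2: T rot2 at col 1 lands with bottom-row=3; cleared 0 line(s) (total 0); column heights now [0 5 5 5], max=5
Drop 3: L rot0 at col 1 lands with bottom-row=5; cleared 0 line(s) (total 0); column heights now [0 6 6 7], max=7
Drop 4: J rot2 at col 1 lands with bottom-row=7; cleared 0 line(s) (total 0); column heights now [0 9 9 9], max=9

Answer: 0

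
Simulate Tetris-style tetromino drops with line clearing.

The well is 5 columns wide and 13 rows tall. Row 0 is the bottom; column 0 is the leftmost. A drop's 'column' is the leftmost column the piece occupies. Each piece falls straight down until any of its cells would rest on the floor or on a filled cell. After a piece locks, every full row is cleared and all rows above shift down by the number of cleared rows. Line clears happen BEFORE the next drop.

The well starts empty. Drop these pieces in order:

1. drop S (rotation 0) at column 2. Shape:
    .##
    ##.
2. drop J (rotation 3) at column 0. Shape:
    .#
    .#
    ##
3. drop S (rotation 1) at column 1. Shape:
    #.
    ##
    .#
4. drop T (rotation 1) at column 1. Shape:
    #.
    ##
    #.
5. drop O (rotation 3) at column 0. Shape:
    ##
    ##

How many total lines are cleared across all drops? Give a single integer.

Answer: 0

Derivation:
Drop 1: S rot0 at col 2 lands with bottom-row=0; cleared 0 line(s) (total 0); column heights now [0 0 1 2 2], max=2
Drop 2: J rot3 at col 0 lands with bottom-row=0; cleared 0 line(s) (total 0); column heights now [1 3 1 2 2], max=3
Drop 3: S rot1 at col 1 lands with bottom-row=2; cleared 0 line(s) (total 0); column heights now [1 5 4 2 2], max=5
Drop 4: T rot1 at col 1 lands with bottom-row=5; cleared 0 line(s) (total 0); column heights now [1 8 7 2 2], max=8
Drop 5: O rot3 at col 0 lands with bottom-row=8; cleared 0 line(s) (total 0); column heights now [10 10 7 2 2], max=10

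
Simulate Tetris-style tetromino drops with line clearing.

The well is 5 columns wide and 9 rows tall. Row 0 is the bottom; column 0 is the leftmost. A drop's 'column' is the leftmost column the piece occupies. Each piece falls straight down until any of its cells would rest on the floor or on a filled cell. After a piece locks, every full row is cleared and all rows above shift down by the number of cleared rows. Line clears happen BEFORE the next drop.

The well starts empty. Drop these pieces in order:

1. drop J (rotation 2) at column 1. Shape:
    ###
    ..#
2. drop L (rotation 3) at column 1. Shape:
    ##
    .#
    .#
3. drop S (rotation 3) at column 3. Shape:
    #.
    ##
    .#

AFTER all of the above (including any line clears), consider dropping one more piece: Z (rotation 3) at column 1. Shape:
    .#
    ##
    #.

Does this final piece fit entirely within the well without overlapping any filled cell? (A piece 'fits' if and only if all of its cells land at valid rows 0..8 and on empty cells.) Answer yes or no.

Answer: yes

Derivation:
Drop 1: J rot2 at col 1 lands with bottom-row=0; cleared 0 line(s) (total 0); column heights now [0 2 2 2 0], max=2
Drop 2: L rot3 at col 1 lands with bottom-row=2; cleared 0 line(s) (total 0); column heights now [0 5 5 2 0], max=5
Drop 3: S rot3 at col 3 lands with bottom-row=1; cleared 0 line(s) (total 0); column heights now [0 5 5 4 3], max=5
Test piece Z rot3 at col 1 (width 2): heights before test = [0 5 5 4 3]; fits = True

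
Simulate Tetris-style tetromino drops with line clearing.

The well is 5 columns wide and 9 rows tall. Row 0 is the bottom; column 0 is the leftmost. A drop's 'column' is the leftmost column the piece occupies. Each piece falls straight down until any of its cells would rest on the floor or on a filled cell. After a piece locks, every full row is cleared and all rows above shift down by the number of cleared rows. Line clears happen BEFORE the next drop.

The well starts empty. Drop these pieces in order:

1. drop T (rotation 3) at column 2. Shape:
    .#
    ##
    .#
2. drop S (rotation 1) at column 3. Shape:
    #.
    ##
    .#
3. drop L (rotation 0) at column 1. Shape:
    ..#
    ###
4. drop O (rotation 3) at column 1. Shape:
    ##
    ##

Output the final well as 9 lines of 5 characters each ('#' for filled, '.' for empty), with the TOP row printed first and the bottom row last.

Answer: .....
.##..
.###.
.###.
...#.
...##
...##
..##.
...#.

Derivation:
Drop 1: T rot3 at col 2 lands with bottom-row=0; cleared 0 line(s) (total 0); column heights now [0 0 2 3 0], max=3
Drop 2: S rot1 at col 3 lands with bottom-row=2; cleared 0 line(s) (total 0); column heights now [0 0 2 5 4], max=5
Drop 3: L rot0 at col 1 lands with bottom-row=5; cleared 0 line(s) (total 0); column heights now [0 6 6 7 4], max=7
Drop 4: O rot3 at col 1 lands with bottom-row=6; cleared 0 line(s) (total 0); column heights now [0 8 8 7 4], max=8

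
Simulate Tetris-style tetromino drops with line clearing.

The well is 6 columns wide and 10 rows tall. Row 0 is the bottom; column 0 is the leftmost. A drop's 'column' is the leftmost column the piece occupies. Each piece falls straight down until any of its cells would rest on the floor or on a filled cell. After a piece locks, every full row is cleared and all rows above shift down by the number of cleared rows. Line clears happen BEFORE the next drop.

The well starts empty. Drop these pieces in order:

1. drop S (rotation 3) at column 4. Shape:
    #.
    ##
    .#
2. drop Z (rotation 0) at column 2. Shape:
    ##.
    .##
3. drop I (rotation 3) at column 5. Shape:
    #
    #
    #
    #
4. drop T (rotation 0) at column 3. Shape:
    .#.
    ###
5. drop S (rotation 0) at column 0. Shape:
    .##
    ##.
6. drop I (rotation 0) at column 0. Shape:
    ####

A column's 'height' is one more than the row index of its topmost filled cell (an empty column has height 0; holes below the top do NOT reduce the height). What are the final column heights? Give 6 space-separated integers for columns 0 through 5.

Drop 1: S rot3 at col 4 lands with bottom-row=0; cleared 0 line(s) (total 0); column heights now [0 0 0 0 3 2], max=3
Drop 2: Z rot0 at col 2 lands with bottom-row=3; cleared 0 line(s) (total 0); column heights now [0 0 5 5 4 2], max=5
Drop 3: I rot3 at col 5 lands with bottom-row=2; cleared 0 line(s) (total 0); column heights now [0 0 5 5 4 6], max=6
Drop 4: T rot0 at col 3 lands with bottom-row=6; cleared 0 line(s) (total 0); column heights now [0 0 5 7 8 7], max=8
Drop 5: S rot0 at col 0 lands with bottom-row=4; cleared 0 line(s) (total 0); column heights now [5 6 6 7 8 7], max=8
Drop 6: I rot0 at col 0 lands with bottom-row=7; cleared 0 line(s) (total 0); column heights now [8 8 8 8 8 7], max=8

Answer: 8 8 8 8 8 7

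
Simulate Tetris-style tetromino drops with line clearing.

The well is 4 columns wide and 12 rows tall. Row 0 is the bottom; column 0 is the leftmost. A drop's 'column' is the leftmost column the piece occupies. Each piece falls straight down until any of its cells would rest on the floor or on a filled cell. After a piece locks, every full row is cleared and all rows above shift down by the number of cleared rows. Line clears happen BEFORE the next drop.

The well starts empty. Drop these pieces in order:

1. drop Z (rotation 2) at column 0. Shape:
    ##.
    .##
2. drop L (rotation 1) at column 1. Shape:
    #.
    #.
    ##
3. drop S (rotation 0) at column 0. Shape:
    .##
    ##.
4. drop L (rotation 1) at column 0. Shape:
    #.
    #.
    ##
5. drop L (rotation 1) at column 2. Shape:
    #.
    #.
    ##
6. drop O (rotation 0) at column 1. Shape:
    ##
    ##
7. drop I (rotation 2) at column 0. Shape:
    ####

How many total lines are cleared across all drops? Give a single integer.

Answer: 2

Derivation:
Drop 1: Z rot2 at col 0 lands with bottom-row=0; cleared 0 line(s) (total 0); column heights now [2 2 1 0], max=2
Drop 2: L rot1 at col 1 lands with bottom-row=2; cleared 0 line(s) (total 0); column heights now [2 5 3 0], max=5
Drop 3: S rot0 at col 0 lands with bottom-row=5; cleared 0 line(s) (total 0); column heights now [6 7 7 0], max=7
Drop 4: L rot1 at col 0 lands with bottom-row=7; cleared 0 line(s) (total 0); column heights now [10 8 7 0], max=10
Drop 5: L rot1 at col 2 lands with bottom-row=7; cleared 1 line(s) (total 1); column heights now [9 7 9 0], max=9
Drop 6: O rot0 at col 1 lands with bottom-row=9; cleared 0 line(s) (total 1); column heights now [9 11 11 0], max=11
Drop 7: I rot2 at col 0 lands with bottom-row=11; cleared 1 line(s) (total 2); column heights now [9 11 11 0], max=11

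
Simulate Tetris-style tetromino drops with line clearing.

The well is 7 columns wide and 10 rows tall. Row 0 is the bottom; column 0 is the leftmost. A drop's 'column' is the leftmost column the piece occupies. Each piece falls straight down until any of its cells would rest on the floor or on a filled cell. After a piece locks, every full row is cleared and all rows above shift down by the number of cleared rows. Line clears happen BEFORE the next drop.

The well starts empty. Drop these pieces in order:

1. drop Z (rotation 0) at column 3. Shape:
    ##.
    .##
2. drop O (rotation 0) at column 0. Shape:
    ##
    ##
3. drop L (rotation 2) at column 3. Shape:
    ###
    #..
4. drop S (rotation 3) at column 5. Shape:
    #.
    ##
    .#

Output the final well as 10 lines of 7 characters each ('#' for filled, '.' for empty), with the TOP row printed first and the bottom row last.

Drop 1: Z rot0 at col 3 lands with bottom-row=0; cleared 0 line(s) (total 0); column heights now [0 0 0 2 2 1 0], max=2
Drop 2: O rot0 at col 0 lands with bottom-row=0; cleared 0 line(s) (total 0); column heights now [2 2 0 2 2 1 0], max=2
Drop 3: L rot2 at col 3 lands with bottom-row=2; cleared 0 line(s) (total 0); column heights now [2 2 0 4 4 4 0], max=4
Drop 4: S rot3 at col 5 lands with bottom-row=3; cleared 0 line(s) (total 0); column heights now [2 2 0 4 4 6 5], max=6

Answer: .......
.......
.......
.......
.....#.
.....##
...####
...#...
##.##..
##..##.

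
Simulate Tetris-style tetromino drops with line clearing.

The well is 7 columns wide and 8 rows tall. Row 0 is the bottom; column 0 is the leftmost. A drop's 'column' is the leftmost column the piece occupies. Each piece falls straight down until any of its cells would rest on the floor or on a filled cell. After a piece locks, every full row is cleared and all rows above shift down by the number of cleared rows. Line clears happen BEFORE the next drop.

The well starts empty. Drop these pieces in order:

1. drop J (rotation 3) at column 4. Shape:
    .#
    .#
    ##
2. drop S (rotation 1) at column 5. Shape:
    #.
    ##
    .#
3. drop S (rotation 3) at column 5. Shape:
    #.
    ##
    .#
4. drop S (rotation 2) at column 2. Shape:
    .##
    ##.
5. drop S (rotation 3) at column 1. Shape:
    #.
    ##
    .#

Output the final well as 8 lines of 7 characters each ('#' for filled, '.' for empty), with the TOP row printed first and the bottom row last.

Drop 1: J rot3 at col 4 lands with bottom-row=0; cleared 0 line(s) (total 0); column heights now [0 0 0 0 1 3 0], max=3
Drop 2: S rot1 at col 5 lands with bottom-row=2; cleared 0 line(s) (total 0); column heights now [0 0 0 0 1 5 4], max=5
Drop 3: S rot3 at col 5 lands with bottom-row=4; cleared 0 line(s) (total 0); column heights now [0 0 0 0 1 7 6], max=7
Drop 4: S rot2 at col 2 lands with bottom-row=0; cleared 0 line(s) (total 0); column heights now [0 0 1 2 2 7 6], max=7
Drop 5: S rot3 at col 1 lands with bottom-row=1; cleared 0 line(s) (total 0); column heights now [0 4 3 2 2 7 6], max=7

Answer: .......
.....#.
.....##
.....##
.#...##
.##..##
..####.
..####.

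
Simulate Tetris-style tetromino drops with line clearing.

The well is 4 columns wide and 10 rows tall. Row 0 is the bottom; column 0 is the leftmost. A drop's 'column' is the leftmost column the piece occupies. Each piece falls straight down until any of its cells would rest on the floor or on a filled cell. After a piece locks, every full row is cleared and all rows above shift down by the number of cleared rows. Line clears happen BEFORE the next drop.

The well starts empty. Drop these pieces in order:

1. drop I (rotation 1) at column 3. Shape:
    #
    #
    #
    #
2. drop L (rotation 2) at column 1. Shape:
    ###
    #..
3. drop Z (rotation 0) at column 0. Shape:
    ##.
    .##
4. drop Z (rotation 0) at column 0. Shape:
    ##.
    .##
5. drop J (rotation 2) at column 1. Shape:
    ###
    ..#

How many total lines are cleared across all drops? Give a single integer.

Drop 1: I rot1 at col 3 lands with bottom-row=0; cleared 0 line(s) (total 0); column heights now [0 0 0 4], max=4
Drop 2: L rot2 at col 1 lands with bottom-row=3; cleared 0 line(s) (total 0); column heights now [0 5 5 5], max=5
Drop 3: Z rot0 at col 0 lands with bottom-row=5; cleared 0 line(s) (total 0); column heights now [7 7 6 5], max=7
Drop 4: Z rot0 at col 0 lands with bottom-row=7; cleared 0 line(s) (total 0); column heights now [9 9 8 5], max=9
Drop 5: J rot2 at col 1 lands with bottom-row=8; cleared 0 line(s) (total 0); column heights now [9 10 10 10], max=10

Answer: 0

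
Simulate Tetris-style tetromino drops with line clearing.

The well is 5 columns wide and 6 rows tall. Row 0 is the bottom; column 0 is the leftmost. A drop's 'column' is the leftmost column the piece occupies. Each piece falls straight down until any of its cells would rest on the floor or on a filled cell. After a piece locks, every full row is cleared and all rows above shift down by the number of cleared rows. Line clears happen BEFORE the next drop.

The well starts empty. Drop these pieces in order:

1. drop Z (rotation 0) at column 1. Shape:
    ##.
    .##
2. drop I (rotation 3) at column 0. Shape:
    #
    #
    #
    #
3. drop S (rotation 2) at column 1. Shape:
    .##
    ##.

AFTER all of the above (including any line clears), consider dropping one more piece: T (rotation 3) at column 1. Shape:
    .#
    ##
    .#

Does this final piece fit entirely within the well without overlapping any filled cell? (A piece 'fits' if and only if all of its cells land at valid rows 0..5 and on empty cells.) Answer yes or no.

Answer: no

Derivation:
Drop 1: Z rot0 at col 1 lands with bottom-row=0; cleared 0 line(s) (total 0); column heights now [0 2 2 1 0], max=2
Drop 2: I rot3 at col 0 lands with bottom-row=0; cleared 0 line(s) (total 0); column heights now [4 2 2 1 0], max=4
Drop 3: S rot2 at col 1 lands with bottom-row=2; cleared 0 line(s) (total 0); column heights now [4 3 4 4 0], max=4
Test piece T rot3 at col 1 (width 2): heights before test = [4 3 4 4 0]; fits = False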